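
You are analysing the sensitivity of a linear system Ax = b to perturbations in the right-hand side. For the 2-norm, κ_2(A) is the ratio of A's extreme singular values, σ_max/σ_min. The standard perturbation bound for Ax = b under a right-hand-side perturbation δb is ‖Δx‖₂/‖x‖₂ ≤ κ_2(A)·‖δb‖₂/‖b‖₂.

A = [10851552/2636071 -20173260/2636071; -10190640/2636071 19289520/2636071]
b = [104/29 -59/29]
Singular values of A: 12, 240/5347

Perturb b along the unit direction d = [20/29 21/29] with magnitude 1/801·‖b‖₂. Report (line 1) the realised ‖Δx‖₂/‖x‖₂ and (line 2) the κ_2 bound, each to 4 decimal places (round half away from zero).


0.0051
0.3338

largest singular value 12, smallest 240/5347
κ_2(A) = 12 / (240/5347) = 267.3500
perturbation bound = 267.3500·1/801 = 0.3338
solve Ax = b  →  x = [19.8150 10.1902]
2-norm of b is 4.1231; of x, 22.2817
Δx = A⁻¹·δb where δb = 1/801·4.1231·d; ‖Δx‖ = 0.1147
realised ‖Δx‖/‖x‖ = 0.0051
so the bound overstates the realised error by a factor of ≈ 64.8492 (computed from the unrounded values)


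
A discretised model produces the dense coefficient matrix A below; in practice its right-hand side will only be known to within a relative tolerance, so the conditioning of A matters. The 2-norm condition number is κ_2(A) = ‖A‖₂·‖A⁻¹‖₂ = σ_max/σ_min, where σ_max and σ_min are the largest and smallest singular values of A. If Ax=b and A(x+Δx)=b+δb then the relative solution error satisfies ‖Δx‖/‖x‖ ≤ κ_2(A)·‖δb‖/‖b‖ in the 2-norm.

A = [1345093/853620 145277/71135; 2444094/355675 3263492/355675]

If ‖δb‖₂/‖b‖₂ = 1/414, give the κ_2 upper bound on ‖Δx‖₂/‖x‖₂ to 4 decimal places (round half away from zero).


0.7858

M = AᵀA = [538625597089/10836810000 59845717721/903067500; 59845717721/903067500 6649622369/75255625]. tr(M)=59846848729/433472400, det(M)=4879681/27092025
eigenvalues of AᵀA: λ = (tr ± √(tr²−4·det))/2 = 2209/16, 35344/27092025
κ = σ_max/σ_min = (47/4)/(188/5205) = 325.3125
worst-case relative error ≤ 325.3125 × 1/414 = 0.7858


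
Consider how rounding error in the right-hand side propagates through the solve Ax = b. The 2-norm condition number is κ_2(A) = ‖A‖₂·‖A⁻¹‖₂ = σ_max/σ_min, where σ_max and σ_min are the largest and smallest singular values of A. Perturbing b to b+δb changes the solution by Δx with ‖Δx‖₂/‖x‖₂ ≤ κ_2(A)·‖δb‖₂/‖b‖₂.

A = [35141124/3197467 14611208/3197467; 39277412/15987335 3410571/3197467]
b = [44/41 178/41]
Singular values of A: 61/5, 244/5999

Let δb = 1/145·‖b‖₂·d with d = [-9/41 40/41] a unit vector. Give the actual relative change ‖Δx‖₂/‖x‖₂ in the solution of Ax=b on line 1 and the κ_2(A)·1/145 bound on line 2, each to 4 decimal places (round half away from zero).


σ_max = 61/5, σ_min = 244/5999
κ_2(A) = (61/5) / (244/5999) = 299.9500
bound on ‖Δx‖/‖x‖: κ·ε = 299.9500·1/145 = 2.0686
solve Ax = b  →  x = [-37.6734 90.8424]
2-norm of b is 4.4721; of x, 98.3444
Δx = A⁻¹·δb where δb = 1/145·4.4721·d; ‖Δx‖ = 0.7583
relative error = 0.0077
so the bound overstates the realised error by a factor of ≈ 268.2838 (computed from the unrounded values)

0.0077
2.0686


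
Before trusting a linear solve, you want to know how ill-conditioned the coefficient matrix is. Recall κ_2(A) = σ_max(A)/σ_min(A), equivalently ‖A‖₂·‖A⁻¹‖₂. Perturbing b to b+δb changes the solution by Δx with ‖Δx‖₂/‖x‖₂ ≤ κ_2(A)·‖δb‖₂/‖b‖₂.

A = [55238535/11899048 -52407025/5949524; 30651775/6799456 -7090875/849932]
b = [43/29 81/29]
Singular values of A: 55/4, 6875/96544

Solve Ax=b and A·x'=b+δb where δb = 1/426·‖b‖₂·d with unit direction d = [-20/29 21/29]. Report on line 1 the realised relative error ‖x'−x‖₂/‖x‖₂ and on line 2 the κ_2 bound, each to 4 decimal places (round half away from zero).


σ_max = 55/4, σ_min = 6875/96544
κ = σ_max/σ_min = (55/4)/(6875/96544) = 193.0880
worst-case relative error ≤ 193.0880 × 1/426 = 0.4533
solve Ax = b  →  x = [12.4933 6.4158]
2-norm of b is 3.1623; of x, 14.0445
with δb = [-0.0051 0.0054], A·Δx = δb → ‖Δx‖ = 0.1042
relative error = 0.0074
tightness: 0.0074 against a bound of 0.4533 (unrounded ratio ≈ 0.0164)

0.0074
0.4533


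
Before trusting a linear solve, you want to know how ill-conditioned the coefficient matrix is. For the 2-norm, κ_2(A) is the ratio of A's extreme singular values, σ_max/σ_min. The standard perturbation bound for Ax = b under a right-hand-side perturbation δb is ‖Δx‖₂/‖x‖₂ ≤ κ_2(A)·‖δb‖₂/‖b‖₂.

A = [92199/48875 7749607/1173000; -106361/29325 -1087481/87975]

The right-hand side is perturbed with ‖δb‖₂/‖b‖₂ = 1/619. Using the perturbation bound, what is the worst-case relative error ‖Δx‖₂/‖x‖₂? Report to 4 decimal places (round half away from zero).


M = AᵀA = [1243330306/74390625 102296427233/1785375000; 102296427233/1785375000 8417617849369/42849000000]. tr(M)=14614041769/68558400, det(M)=28398241/68558400
eigenvalues of AᵀA: λ = (tr ± √(tr²−4·det))/2 = 5329/25, 5329/2742336
σ_max=√(5329/25)=(73/5), σ_min=√(5329/2742336)=(73/1656) → κ = 331.2000
κ_2(A)·‖δb‖/‖b‖ = 0.5351

0.5351


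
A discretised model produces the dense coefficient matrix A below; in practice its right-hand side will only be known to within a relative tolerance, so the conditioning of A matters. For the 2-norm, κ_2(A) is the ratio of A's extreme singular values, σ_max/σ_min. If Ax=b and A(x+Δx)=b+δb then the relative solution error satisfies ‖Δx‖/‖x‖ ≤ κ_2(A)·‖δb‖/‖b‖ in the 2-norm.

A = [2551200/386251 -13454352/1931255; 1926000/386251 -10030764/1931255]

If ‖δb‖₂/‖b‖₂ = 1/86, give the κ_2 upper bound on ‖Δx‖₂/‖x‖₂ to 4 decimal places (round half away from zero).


AᵀA = [10218097440000/149189835001 -10728798857280/149189835001; -10728798857280/149189835001 11265432566544/149189835001]; tr = 25545219984/177395761, det = 33177600/177395761
eigenvalues of AᵀA: λ = (tr ± √(tr²−4·det))/2 = 144, 230400/177395761
κ_2(A) = √(λ_max/λ_min) = √(144 / (230400/177395761)) = 332.9750
bound on ‖Δx‖/‖x‖: κ·ε = 332.9750·1/86 = 3.8718

3.8718


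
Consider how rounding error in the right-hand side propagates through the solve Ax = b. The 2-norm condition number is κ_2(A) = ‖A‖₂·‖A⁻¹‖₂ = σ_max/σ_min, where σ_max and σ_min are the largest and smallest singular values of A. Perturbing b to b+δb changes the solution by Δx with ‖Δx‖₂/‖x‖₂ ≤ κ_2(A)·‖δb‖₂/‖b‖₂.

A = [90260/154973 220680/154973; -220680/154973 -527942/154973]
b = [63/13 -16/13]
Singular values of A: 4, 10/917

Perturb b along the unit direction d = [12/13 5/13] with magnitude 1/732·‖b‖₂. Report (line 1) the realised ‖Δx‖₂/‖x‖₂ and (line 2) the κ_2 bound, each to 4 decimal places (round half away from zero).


0.0017
0.5011

σ_max = 4, σ_min = 10/917
κ = σ_max/σ_min = 4/(10/917) = 366.8000
worst-case relative error ≤ 366.8000 × 1/732 = 0.5011
solve Ax = b  →  x = [-338.2962 141.7692]
‖b‖ = 5.0000, ‖x‖ = 366.8008
with δb = [0.0063 0.0026], A·Δx = δb → ‖Δx‖ = 0.6264
realised ‖Δx‖/‖x‖ = 0.0017
tightness: 0.0017 against a bound of 0.5011 (unrounded ratio ≈ 0.0034)


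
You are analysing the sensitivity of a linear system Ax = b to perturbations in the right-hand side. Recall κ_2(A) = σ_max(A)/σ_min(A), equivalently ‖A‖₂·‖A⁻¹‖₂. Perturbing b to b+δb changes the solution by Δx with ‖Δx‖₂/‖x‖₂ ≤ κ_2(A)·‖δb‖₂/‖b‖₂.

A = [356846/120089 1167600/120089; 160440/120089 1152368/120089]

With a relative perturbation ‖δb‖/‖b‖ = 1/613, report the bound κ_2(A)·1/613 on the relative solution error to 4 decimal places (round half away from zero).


AᵀA = [182021476/17147881 715266720/17147881; 715266720/17147881 3200049664/17147881]; tr = 2011940/10201, det = 2458624/10201
solving λ² − 2011940/10201·λ + 2458624/10201 = 0 gives λ = 196, 12544/10201
κ = σ_max/σ_min = 14/(112/101) = 12.6250
κ_2(A)·‖δb‖/‖b‖ = 0.0206

0.0206


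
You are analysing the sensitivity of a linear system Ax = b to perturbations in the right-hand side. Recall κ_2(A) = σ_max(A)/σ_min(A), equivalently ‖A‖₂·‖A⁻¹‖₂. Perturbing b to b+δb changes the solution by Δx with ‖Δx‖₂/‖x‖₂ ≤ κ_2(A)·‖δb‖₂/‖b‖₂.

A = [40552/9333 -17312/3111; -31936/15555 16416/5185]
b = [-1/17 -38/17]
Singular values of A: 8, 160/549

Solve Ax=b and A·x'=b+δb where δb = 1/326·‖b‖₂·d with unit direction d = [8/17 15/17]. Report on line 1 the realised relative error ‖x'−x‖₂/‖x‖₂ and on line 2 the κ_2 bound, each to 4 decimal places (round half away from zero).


0.0034
0.0842

from the listed singular values, σ₁ = 8, σ_n = 160/549
κ_2(A) = 8 / (160/549) = 27.4500
worst-case relative error ≤ 27.4500 × 1/326 = 0.0842
solve Ax = b  →  x = [-5.4150 -4.2175]
2-norm of b is 2.2361; of x, 6.8636
re-solving with b+δb shifts x by Δx of norm 0.0235
dividing the unrounded norms, ‖Δx‖/‖x‖ = 0.0034
realised/bound (from unrounded values) ≈ 0.0407


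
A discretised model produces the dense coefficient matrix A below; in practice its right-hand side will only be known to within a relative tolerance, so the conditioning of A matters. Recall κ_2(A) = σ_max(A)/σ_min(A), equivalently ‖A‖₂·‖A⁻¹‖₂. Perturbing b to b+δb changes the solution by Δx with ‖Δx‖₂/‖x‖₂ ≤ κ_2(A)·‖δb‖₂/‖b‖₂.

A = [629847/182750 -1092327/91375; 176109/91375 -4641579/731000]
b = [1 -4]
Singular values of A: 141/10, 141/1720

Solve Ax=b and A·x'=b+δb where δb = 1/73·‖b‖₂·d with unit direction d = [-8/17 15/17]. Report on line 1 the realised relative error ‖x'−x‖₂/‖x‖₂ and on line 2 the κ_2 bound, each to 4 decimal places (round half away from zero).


largest singular value 141/10, smallest 141/1720
κ_2(A) = (141/10) / (141/1720) = 172.0000
κ_2(A)·‖δb‖/‖b‖ = 2.3562
solve Ax = b  →  x = [-46.8624 -13.5943]
‖b‖₂ = 4.1231 and ‖x‖₂ = 48.7944
with δb = [-0.0266 0.0498], A·Δx = δb → ‖Δx‖ = 0.6890
realised ‖Δx‖/‖x‖ = 0.0141
so the bound overstates the realised error by a factor of ≈ 166.8647 (computed from the unrounded values)

0.0141
2.3562


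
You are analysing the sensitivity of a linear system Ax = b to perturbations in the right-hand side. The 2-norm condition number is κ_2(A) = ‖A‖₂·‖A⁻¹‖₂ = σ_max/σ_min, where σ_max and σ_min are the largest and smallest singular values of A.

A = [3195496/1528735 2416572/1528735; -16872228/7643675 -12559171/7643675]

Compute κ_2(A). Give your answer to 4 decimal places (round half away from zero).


form AᵀA = [642035606224/69471780625 481515874668/69471780625; 481515874668/69471780625 361151346001/69471780625] with trace 40127478089/2778871225 and determinant 8340544/2778871225
char-poly roots: 361/25 and 23104/111154849
so κ_2 = √((361/25) / (23104/111154849)) = 263.5750

263.5750


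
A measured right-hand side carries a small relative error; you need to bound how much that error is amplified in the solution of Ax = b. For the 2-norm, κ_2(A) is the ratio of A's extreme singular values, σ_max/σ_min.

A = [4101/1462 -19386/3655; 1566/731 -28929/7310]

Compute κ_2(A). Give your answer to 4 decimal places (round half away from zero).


215.0000

AᵀA = [26627625/2137444 -12480480/534361; -12480480/534361 93606201/2137444]; tr = 208017/3698, det = 2025/29584
char-poly roots: 225/4 and 9/7396
so κ_2 = √((225/4) / (9/7396)) = 215.0000


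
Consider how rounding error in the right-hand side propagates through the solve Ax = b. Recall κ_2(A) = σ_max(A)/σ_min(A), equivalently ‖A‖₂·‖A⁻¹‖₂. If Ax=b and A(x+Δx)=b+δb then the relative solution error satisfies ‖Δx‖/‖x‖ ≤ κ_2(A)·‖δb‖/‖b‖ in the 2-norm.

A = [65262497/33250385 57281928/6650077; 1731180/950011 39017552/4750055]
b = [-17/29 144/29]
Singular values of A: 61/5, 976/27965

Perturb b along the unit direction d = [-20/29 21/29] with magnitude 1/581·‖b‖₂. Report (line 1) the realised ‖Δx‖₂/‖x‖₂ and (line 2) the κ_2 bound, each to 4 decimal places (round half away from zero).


0.0022
0.6017

largest singular value 61/5, smallest 976/27965
condition number: (61/5) ÷ (976/27965) = 349.5625
worst-case relative error ≤ 349.5625 × 1/581 = 0.6017
solve Ax = b  →  x = [-111.7613 25.3983]
‖b‖ = 5.0000, ‖x‖ = 114.6109
re-solving with b+δb shifts x by Δx of norm 0.2466
dividing the unrounded norms, ‖Δx‖/‖x‖ = 0.0022
realised/bound (from unrounded values) ≈ 0.0036


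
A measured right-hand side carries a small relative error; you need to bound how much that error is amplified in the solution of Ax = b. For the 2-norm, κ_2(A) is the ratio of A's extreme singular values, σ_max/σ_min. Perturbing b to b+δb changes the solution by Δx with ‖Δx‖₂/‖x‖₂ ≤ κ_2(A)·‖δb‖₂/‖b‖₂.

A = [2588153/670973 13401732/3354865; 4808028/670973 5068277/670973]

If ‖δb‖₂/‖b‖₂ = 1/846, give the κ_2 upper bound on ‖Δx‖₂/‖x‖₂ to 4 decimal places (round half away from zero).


0.3217

M = AᵀA = [103168405537/1557801961 541618759584/7789009805; 541618759584/7789009805 2843571675841/38945049025]. tr(M)=6448016426/46308025, det(M)=12117361/46308025
solving λ² − 6448016426/46308025·λ + 12117361/46308025 = 0 gives λ = 3481/25, 3481/1852321
so κ_2 = √((3481/25) / (3481/1852321)) = 272.2000
bound on ‖Δx‖/‖x‖: κ·ε = 272.2000·1/846 = 0.3217


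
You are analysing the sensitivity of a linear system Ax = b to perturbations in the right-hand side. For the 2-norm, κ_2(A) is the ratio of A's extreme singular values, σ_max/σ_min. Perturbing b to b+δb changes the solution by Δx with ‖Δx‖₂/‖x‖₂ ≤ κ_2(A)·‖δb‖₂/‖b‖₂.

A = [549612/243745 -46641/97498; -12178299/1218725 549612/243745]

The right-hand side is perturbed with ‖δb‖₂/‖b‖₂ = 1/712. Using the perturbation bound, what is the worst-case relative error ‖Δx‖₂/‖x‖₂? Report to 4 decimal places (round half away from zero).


0.5091

form AᵀA = [92720285721/883575625 -4172379498/176715125; -4172379498/176715125 751146921/141372100] with trace 231802389/2102500 and determinant 194481/2102500
solving λ² − 231802389/2102500·λ + 194481/2102500 = 0 gives λ = 441/4, 441/525625
so κ_2 = √((441/4) / (441/525625)) = 362.5000
worst-case relative error ≤ 362.5000 × 1/712 = 0.5091


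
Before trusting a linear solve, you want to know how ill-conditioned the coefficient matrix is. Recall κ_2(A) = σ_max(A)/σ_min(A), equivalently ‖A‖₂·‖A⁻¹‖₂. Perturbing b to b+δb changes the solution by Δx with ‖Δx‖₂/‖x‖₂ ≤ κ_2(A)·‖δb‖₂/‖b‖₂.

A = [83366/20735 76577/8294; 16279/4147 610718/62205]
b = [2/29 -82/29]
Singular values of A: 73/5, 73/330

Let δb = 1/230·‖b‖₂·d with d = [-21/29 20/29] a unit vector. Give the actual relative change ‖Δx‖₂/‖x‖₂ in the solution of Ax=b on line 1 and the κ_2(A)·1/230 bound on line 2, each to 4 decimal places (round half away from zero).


from the listed singular values, σ₁ = 73/5, σ_n = 73/330
κ_2(A) = (73/5) / (73/330) = 66.0000
perturbation bound = 66.0000·1/230 = 0.2870
solve Ax = b  →  x = [8.2929 -3.6038]
‖b‖ = 2.8284, ‖x‖ = 9.0421
re-solving with b+δb shifts x by Δx of norm 0.0556
realised ‖Δx‖/‖x‖ = 0.0061
realised/bound (from unrounded values) ≈ 0.0214

0.0061
0.2870


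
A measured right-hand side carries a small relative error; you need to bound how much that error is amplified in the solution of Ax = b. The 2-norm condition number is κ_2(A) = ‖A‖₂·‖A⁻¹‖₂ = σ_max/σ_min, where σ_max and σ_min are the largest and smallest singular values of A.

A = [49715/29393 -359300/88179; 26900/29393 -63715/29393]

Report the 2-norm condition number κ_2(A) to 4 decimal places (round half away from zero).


399.0000

AᵀA = [11056025/2989441 -79600000/8968323; -79600000/8968323 573124225/26904969]; tr = 3980050/159201, det = 625/159201
λ_max, λ_min = (3980050/159201 ± √15840400000000/25344958401)/2 = 25, 25/159201
κ_2(A) = √(λ_max/λ_min) = √(25 / (25/159201)) = 399.0000


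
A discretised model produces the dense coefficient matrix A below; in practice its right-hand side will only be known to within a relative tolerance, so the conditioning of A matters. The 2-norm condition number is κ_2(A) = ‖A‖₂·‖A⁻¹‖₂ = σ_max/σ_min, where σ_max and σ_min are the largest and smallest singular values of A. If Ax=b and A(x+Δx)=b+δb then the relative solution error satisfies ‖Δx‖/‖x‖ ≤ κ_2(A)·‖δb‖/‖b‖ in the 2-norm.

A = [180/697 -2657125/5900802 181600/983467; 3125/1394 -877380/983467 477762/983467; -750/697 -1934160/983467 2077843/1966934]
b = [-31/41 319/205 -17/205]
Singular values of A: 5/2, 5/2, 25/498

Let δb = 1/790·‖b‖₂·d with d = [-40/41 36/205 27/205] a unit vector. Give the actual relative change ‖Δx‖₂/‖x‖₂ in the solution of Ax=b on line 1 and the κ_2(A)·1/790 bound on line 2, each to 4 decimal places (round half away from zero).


largest singular value 5/2, smallest 25/498
κ_2(A) = (5/2) / (25/498) = 49.8000
κ_2(A)·‖δb‖/‖b‖ = 0.0630
solve Ax = b  →  x = [0.5412 9.2288 17.6540]
2-norm of b is 1.7321; of x, 19.9280
with δb = [-0.0021 0.0004 0.0003], A·Δx = δb → ‖Δx‖ = 0.0437
dividing the unrounded norms, ‖Δx‖/‖x‖ = 0.0022
so the bound overstates the realised error by a factor of ≈ 28.7636 (computed from the unrounded values)

0.0022
0.0630


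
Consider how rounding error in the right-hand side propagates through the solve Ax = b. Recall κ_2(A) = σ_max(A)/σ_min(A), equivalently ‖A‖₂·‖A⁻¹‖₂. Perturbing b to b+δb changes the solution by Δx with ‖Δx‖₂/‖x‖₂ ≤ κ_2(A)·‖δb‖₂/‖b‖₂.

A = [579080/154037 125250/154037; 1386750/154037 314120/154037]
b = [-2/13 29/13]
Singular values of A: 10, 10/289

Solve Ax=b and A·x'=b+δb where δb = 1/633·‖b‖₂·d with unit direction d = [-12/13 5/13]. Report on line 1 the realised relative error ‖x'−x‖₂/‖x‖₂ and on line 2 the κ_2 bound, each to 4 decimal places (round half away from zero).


from the listed singular values, σ₁ = 10, σ_n = 10/289
condition number: 10 ÷ (10/289) = 289.0000
perturbation bound = 289.0000·1/633 = 0.4566
solve Ax = b  →  x = [-6.1488 28.2390]
‖b‖ = 2.2361, ‖x‖ = 28.9007
δb = ε·‖b‖·d = [-0.0033 0.0014]; solving A·Δx = δb gives ‖Δx‖ = 0.1021
realised ‖Δx‖/‖x‖ = 0.0035
tightness: 0.0035 against a bound of 0.4566 (unrounded ratio ≈ 0.0077)

0.0035
0.4566


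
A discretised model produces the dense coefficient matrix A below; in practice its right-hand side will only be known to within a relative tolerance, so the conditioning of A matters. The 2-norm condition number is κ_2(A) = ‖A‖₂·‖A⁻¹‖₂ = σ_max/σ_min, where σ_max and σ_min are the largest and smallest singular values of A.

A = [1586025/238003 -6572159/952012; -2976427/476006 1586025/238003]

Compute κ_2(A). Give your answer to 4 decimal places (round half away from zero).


141.5000

AᵀA = [22498238869/269419396 -23620670325/269419396; -23620670325/269419396 99216264841/1077677584]; tr = 224981237/1281424, det = 7890481/5125696
λ_max, λ_min = (224981237/1281424 ± √50606445950325225/1642047467776)/2 = 2809/16, 2809/320356
so κ_2 = √((2809/16) / (2809/320356)) = 141.5000


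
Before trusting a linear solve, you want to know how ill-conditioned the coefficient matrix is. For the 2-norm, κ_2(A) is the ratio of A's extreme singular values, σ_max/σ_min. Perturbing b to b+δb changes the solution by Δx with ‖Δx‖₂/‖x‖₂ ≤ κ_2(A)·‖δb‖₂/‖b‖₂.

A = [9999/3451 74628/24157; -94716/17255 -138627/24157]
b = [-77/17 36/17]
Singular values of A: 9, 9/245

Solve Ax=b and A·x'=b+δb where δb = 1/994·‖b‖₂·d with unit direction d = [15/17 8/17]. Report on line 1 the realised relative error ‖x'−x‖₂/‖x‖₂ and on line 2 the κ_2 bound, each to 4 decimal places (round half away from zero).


0.0017
0.2465

from the listed singular values, σ₁ = 9, σ_n = 9/245
condition number: 9 ÷ (9/245) = 245.0000
perturbation bound = 245.0000·1/994 = 0.2465
solve Ax = b  →  x = [58.8314 -56.6437]
‖b‖ = 5.0000, ‖x‖ = 81.6679
δb = ε·‖b‖·d = [0.0044 0.0024]; solving A·Δx = δb gives ‖Δx‖ = 0.1369
relative error = 0.0017
so the bound overstates the realised error by a factor of ≈ 147.0022 (computed from the unrounded values)


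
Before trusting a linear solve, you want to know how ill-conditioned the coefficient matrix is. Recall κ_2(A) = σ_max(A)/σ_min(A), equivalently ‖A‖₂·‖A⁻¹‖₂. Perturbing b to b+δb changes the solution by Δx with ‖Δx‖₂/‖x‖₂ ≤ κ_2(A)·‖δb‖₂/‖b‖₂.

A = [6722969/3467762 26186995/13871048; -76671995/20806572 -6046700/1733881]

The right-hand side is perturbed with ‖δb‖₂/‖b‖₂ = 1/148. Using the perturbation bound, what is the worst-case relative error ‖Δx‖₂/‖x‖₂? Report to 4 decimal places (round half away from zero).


AᵀA = [25971398116189/1497970375056 8244336593185/499323458352; 8244336593185/499323458352 10469771225225/665764611136]; tr = 235569005341/7124710464, det = 4372515625/113995367424
eigenvalues of AᵀA: λ = (tr ± √(tr²−4·det))/2 = 529/16, 8265625/7124710464
σ_max=√(529/16)=(23/4), σ_min=√(8265625/7124710464)=(2875/84408) → κ = 168.8160
κ_2(A)·‖δb‖/‖b‖ = 1.1406

1.1406


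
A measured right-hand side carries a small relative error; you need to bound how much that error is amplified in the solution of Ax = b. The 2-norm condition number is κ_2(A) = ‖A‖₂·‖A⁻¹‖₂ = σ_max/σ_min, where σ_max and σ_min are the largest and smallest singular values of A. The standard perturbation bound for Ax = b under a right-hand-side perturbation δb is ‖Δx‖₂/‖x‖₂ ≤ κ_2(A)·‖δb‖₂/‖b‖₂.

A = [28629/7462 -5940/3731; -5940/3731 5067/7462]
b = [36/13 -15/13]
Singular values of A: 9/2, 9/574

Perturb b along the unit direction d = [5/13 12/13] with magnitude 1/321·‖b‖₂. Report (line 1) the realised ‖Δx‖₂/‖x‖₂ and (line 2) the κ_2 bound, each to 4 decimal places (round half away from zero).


largest singular value 9/2, smallest 9/574
condition number: (9/2) ÷ (9/574) = 287.0000
κ_2(A)·‖δb‖/‖b‖ = 0.8941
solve Ax = b  →  x = [0.6154 -0.2564]
‖b‖ = 3.0000, ‖x‖ = 0.6667
δb = ε·‖b‖·d = [0.0036 0.0086]; solving A·Δx = δb gives ‖Δx‖ = 0.5961
relative error = 0.8941
realised/bound = 1 exactly: the bound is attained for this b and d

0.8941
0.8941


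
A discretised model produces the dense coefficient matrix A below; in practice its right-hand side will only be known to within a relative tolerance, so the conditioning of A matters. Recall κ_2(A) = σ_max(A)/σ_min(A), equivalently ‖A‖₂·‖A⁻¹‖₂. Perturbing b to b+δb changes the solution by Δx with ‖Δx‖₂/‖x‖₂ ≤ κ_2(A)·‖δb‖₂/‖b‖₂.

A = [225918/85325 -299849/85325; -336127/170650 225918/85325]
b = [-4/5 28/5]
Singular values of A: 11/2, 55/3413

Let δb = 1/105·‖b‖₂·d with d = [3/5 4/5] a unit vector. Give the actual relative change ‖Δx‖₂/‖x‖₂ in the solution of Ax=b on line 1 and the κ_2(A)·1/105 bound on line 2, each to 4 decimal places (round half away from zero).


largest singular value 11/2, smallest 55/3413
κ = σ_max/σ_min = (11/2)/(55/3413) = 341.3000
bound on ‖Δx‖/‖x‖: κ·ε = 341.3000·1/105 = 3.2505
solve Ax = b  →  x = [198.1382 149.5127]
2-norm of b is 5.6569; of x, 248.2192
re-solving with b+δb shifts x by Δx of norm 3.3432
dividing the unrounded norms, ‖Δx‖/‖x‖ = 0.0135
tightness: 0.0135 against a bound of 3.2505 (unrounded ratio ≈ 0.0041)

0.0135
3.2505


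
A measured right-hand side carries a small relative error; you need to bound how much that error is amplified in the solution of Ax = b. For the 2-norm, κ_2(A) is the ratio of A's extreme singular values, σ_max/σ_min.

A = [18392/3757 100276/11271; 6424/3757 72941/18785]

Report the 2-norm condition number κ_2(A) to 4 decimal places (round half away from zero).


M = AᵀA = [2245760/83521 62882248/1252815; 62882248/1252815 1770801241/18792225]. tr(M)=7875769/65025, det(M)=937024/65025
eigenvalues of AᵀA: λ = (tr ± √(tr²−4·det))/2 = 121, 7744/65025
so κ_2 = √(121 / (7744/65025)) = 31.8750

31.8750


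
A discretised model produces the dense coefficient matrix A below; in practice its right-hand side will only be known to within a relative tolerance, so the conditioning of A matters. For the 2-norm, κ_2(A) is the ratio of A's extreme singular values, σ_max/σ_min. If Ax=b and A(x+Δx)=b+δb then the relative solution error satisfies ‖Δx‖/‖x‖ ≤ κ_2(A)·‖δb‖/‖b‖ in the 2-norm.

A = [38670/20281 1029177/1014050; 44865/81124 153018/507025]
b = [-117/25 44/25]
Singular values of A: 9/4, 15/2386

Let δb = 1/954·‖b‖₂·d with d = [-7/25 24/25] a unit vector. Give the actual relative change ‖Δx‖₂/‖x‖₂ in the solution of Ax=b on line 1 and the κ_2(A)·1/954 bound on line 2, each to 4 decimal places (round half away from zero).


from the listed singular values, σ₁ = 9/4, σ_n = 15/2386
κ = σ_max/σ_min = (9/4)/(15/2386) = 357.9000
perturbation bound = 357.9000·1/954 = 0.3752
solve Ax = b  →  x = [-226.1333 420.2222]
‖b‖₂ = 5.0000 and ‖x‖₂ = 477.2033
Δx = A⁻¹·δb where δb = 1/954·5.0000·d; ‖Δx‖ = 0.8337
relative error = 0.0017
realised/bound (from unrounded values) ≈ 0.0047

0.0017
0.3752


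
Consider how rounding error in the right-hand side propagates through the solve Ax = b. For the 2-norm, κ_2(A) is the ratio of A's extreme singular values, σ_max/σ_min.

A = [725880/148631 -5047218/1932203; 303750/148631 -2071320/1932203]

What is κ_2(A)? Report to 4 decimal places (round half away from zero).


form AᵀA = [619165836900/22091174161 -330218311680/22091174161; -330218311680/22091174161 176122935396/22091174161] with trace 2751864264/76440049 and determinant 810000/76440049
eigenvalues of AᵀA: λ = (tr ± √(tr²−4·det))/2 = 36, 22500/76440049
κ_2(A) = √(λ_max/λ_min) = √(36 / (22500/76440049)) = 349.7200

349.7200


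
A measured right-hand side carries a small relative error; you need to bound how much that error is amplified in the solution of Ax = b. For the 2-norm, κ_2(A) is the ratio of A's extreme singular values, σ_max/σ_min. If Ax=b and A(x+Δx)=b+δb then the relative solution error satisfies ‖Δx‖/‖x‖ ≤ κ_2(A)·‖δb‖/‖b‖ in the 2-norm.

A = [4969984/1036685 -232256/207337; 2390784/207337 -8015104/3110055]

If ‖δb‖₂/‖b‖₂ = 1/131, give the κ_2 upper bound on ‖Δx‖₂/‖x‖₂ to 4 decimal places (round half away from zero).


2.2271

AᵀA = [991697895424/6359265025 -44625854464/1271853005; -44625854464/1271853005 451946942464/57233385225]; tr = 1115672576/6809445, det = 268435456/851180625
char-poly roots: 4096/25 and 65536/34047225
κ = σ_max/σ_min = (64/5)/(256/5835) = 291.7500
perturbation bound = 291.7500·1/131 = 2.2271


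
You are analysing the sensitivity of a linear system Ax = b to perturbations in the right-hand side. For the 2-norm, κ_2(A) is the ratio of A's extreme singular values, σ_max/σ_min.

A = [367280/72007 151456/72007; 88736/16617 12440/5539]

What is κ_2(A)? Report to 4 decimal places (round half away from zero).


form AᵀA = [3025886464/55487601 420256000/18495867; 420256000/18495867 58373696/6165289] with trace 21013312/328329 and determinant 16384/328329
eigenvalues of AᵀA: λ = (tr ± √(tr²−4·det))/2 = 64, 256/328329
κ_2(A) = √(λ_max/λ_min) = √(64 / (256/328329)) = 286.5000

286.5000


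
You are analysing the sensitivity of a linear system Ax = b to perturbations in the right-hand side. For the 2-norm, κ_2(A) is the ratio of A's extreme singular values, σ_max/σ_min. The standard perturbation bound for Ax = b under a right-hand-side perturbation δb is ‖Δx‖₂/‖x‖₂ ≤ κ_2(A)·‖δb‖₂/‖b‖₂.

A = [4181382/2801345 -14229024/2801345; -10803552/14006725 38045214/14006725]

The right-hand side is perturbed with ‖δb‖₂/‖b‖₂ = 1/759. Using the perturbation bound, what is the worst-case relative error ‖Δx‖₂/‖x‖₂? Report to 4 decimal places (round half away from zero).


0.3474

form AᵀA = [1916317029636/678852405625 -6569024458752/678852405625; -6569024458752/678852405625 22522721135364/678852405625] with trace 39102461064/1086163849 and determinant 20250000/1086163849
eigenvalues of AᵀA: λ = (tr ± √(tr²−4·det))/2 = 36, 562500/1086163849
κ_2(A) = √(λ_max/λ_min) = √(36 / (562500/1086163849)) = 263.6560
perturbation bound = 263.6560·1/759 = 0.3474


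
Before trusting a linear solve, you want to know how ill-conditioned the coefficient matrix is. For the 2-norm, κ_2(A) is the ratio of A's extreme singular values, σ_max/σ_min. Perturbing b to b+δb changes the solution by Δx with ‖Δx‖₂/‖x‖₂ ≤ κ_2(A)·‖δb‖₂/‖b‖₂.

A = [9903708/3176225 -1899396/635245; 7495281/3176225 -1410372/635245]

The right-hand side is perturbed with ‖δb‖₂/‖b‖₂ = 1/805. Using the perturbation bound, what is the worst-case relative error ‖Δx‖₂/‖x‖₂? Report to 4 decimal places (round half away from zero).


AᵀA = [6170506776729/403536210025 -1175287912596/80707242005; -1175287912596/80707242005 223874173728/16141448401]; tr = 13992105969/479829025, det = 8503056/479829025
solving λ² − 13992105969/479829025·λ + 8503056/479829025 = 0 gives λ = 729/25, 11664/19193161
so κ_2 = √((729/25) / (11664/19193161)) = 219.0500
κ_2(A)·‖δb‖/‖b‖ = 0.2721

0.2721


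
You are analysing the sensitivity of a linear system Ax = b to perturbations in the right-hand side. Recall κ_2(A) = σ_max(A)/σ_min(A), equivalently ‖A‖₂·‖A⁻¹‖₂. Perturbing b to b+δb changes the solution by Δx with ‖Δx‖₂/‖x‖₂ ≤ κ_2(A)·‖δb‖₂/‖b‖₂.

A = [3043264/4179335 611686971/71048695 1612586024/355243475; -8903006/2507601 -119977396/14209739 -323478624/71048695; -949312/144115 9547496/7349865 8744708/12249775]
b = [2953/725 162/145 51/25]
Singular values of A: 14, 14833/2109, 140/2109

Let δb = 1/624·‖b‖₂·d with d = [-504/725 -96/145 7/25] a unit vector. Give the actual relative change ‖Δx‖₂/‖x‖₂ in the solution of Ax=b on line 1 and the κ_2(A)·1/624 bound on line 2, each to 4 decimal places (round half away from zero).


0.0025
0.3380

from the listed singular values, σ₁ = 14, σ_n = 140/2109
condition number: 14 ÷ (140/2109) = 210.9000
bound on ‖Δx‖/‖x‖: κ·ε = 210.9000·1/624 = 0.3380
solve Ax = b  →  x = [-0.3848 21.4728 -39.7664]
‖b‖ = 4.6904, ‖x‖ = 45.1951
re-solving with b+δb shifts x by Δx of norm 0.1132
dividing the unrounded norms, ‖Δx‖/‖x‖ = 0.0025
realised/bound (from unrounded values) ≈ 0.0074


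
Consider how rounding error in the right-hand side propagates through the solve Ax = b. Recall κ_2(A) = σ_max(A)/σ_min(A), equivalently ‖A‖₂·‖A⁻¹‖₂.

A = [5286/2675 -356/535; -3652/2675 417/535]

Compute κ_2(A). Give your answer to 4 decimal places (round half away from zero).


10.7000

AᵀA = [1651156/286225 -136188/57245; -136188/57245 12025/11449]; tr = 1951781/286225, det = 114244/286225
eigenvalues of AᵀA: λ = (tr ± √(tr²−4·det))/2 = 169/25, 676/11449
κ = σ_max/σ_min = (13/5)/(26/107) = 10.7000


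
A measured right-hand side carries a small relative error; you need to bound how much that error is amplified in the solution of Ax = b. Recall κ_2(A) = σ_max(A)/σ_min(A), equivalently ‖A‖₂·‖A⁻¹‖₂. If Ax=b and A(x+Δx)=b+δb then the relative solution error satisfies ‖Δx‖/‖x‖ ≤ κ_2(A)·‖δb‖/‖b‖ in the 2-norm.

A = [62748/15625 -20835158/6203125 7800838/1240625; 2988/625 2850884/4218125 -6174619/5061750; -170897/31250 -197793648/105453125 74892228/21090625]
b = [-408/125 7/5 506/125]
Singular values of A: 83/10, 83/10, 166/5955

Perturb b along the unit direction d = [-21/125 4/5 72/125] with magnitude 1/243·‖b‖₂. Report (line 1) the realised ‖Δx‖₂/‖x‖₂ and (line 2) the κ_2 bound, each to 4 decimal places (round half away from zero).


largest singular value 83/10, smallest 166/5955
κ_2(A) = (83/10) / (166/5955) = 297.7500
κ_2(A)·‖δb‖/‖b‖ = 1.2253
solve Ax = b  →  x = [-0.4145 126.6736 67.4118]
‖b‖ = 5.3852, ‖x‖ = 143.4946
re-solving with b+δb shifts x by Δx of norm 0.7950
realised ‖Δx‖/‖x‖ = 0.0055
so the bound overstates the realised error by a factor of ≈ 221.1642 (computed from the unrounded values)

0.0055
1.2253


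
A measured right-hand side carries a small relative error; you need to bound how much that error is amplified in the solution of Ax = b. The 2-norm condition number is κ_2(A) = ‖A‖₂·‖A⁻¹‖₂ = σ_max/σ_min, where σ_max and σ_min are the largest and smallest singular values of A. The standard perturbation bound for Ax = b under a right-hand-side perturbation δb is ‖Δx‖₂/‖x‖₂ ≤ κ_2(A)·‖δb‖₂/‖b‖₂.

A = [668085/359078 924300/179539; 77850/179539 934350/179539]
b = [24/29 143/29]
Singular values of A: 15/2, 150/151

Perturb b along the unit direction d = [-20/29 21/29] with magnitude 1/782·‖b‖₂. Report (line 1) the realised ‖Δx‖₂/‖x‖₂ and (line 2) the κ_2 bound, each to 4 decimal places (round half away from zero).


0.0021
0.0097

from the listed singular values, σ₁ = 15/2, σ_n = 150/151
κ = σ_max/σ_min = (15/2)/(150/151) = 7.5500
perturbation bound = 7.5500·1/782 = 0.0097
solve Ax = b  →  x = [-2.8293 1.1833]
‖b‖ = 5.0000, ‖x‖ = 3.0667
re-solving with b+δb shifts x by Δx of norm 0.0064
dividing the unrounded norms, ‖Δx‖/‖x‖ = 0.0021
so the bound overstates the realised error by a factor of ≈ 4.6001 (computed from the unrounded values)


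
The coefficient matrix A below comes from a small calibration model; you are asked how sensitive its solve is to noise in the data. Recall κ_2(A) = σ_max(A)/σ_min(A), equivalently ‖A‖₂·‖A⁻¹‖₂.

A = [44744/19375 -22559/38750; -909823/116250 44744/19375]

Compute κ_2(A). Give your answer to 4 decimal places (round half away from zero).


93.0000

M = AᵀA = [1439761297/21622500 -34989808/1801875; -34989808/1801875 13627217/2402500]. tr(M)=1249925/17298, det(M)=83521/138384
λ_max, λ_min = (1249925/17298 ± √390397533124/74805201)/2 = 289/4, 289/34596
κ_2(A) = √(λ_max/λ_min) = √((289/4) / (289/34596)) = 93.0000


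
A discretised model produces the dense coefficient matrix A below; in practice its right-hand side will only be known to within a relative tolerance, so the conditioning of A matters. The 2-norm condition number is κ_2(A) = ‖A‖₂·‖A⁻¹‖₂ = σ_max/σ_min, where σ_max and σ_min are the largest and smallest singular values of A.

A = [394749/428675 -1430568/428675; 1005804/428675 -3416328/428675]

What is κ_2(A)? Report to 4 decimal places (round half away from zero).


164.8750

form AᵀA = [6908097393/1087350625 -23673796776/1087350625; -23673796776/1087350625 81170543232/1087350625] with trace 140925825/1739761 and determinant 419904/1739761
eigenvalues of AᵀA: λ = (tr ± √(tr²−4·det))/2 = 81, 5184/1739761
κ_2(A) = √(λ_max/λ_min) = √(81 / (5184/1739761)) = 164.8750


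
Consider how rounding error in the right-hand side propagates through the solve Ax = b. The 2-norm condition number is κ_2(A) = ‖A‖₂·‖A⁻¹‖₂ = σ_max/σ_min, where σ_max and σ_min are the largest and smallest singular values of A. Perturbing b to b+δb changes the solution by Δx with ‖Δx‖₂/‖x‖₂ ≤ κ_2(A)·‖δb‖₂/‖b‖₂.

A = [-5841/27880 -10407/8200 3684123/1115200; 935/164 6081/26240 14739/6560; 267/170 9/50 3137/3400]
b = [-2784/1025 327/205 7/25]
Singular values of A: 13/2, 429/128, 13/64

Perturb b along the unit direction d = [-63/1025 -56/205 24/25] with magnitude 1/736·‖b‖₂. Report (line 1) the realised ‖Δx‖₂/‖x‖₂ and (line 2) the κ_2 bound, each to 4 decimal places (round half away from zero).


0.0233
0.0435

from the listed singular values, σ₁ = 13/2, σ_n = 13/64
κ_2(A) = (13/2) / (13/64) = 32.0000
worst-case relative error ≤ 32.0000 × 1/736 = 0.0435
solve Ax = b  →  x = [0.5246 0.3443 -0.6566]
2-norm of b is 3.1623; of x, 0.9082
δb = ε·‖b‖·d = [-0.0003 -0.0012 0.0041]; solving A·Δx = δb gives ‖Δx‖ = 0.0212
realised ‖Δx‖/‖x‖ = 0.0233
realised/bound (from unrounded values) ≈ 0.5357


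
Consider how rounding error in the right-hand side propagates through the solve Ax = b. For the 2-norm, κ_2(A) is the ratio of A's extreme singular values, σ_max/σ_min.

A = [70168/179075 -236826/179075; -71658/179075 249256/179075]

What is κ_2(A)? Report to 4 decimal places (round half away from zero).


AᵀA = [11960068/38130625 -40997376/38130625; -40997376/38130625 140564932/38130625]; tr = 244040/61009, det = 16/61009
solving λ² − 244040/61009·λ + 16/61009 = 0 gives λ = 4, 4/61009
so κ_2 = √(4 / (4/61009)) = 247.0000

247.0000


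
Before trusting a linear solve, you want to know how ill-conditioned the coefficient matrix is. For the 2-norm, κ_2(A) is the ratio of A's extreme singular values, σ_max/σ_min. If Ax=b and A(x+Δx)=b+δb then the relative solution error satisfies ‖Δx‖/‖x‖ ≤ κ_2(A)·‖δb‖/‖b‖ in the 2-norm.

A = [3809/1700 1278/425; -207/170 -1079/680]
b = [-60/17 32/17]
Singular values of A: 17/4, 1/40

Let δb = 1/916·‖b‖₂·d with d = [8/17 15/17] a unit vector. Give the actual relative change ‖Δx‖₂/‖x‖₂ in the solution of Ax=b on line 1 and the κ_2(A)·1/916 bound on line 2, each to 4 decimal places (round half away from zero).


0.1856
0.1856

largest singular value 17/4, smallest 1/40
κ = σ_max/σ_min = (17/4)/(1/40) = 170.0000
worst-case relative error ≤ 170.0000 × 1/916 = 0.1856
solve Ax = b  →  x = [-0.5647 -0.7529]
2-norm of b is 4.0000; of x, 0.9412
re-solving with b+δb shifts x by Δx of norm 0.1747
relative error = 0.1856
realised/bound = 1 exactly: the bound is attained for this b and d


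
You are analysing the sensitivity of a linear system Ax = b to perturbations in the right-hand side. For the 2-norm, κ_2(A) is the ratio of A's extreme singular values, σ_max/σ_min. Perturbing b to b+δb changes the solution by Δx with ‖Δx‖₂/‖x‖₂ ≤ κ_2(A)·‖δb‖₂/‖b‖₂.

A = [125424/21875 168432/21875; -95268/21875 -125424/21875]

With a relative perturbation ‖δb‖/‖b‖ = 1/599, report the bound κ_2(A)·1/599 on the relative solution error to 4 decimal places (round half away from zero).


0.3652

M = AᵀA = [992286864/19140625 1322972352/19140625; 1322972352/19140625 1764020736/19140625]. tr(M)=110252304/765625, det(M)=331776/765625
λ_max, λ_min = (110252304/765625 ± √12154554473308416/586181640625)/2 = 144, 2304/765625
κ = σ_max/σ_min = 12/(48/875) = 218.7500
bound on ‖Δx‖/‖x‖: κ·ε = 218.7500·1/599 = 0.3652


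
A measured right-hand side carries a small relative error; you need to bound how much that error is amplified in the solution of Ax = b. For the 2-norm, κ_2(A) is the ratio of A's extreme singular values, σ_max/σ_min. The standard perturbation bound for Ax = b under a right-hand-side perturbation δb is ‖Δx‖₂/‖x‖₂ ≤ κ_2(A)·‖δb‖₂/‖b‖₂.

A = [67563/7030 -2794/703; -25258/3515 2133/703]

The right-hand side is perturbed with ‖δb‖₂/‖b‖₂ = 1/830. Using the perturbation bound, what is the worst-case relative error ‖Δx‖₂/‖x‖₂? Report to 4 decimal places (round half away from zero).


0.3388

form AᵀA = [284665009/1976836 -29652165/494209; -29652165/494209 12356125/494209] with trace 334089509/1976836 and determinant 714025/1976836
λ_max, λ_min = (334089509/1976836 ± √111610153982561481/3907880570896)/2 = 169, 4225/1976836
σ_max=√169=13, σ_min=√(4225/1976836)=(65/1406) → κ = 281.2000
worst-case relative error ≤ 281.2000 × 1/830 = 0.3388
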